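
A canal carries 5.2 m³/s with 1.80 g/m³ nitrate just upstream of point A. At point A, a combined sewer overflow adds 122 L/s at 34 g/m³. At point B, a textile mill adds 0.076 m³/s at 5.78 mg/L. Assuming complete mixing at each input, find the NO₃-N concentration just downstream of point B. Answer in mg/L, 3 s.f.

2.58 mg/L

122 L/s = 0.122 m³/s.
After input A: C = (5.2·1.8 + 0.122·34) / 5.322 = 2.538 mg/L.
After input B: C = (5.322·2.538 + 0.076·5.78) / 5.398 = 2.584 mg/L.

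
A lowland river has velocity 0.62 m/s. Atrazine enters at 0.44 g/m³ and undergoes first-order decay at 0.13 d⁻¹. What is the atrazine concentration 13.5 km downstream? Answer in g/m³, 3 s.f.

0.426 g/m³

Travel time t = 13.5 km / 0.62 m/s = 1.35e+04/0.62 = 2.177e+04 s = 0.252 d.
First-order decay: C = 0.44·exp(−0.13·0.252) = 0.44·0.9678 = 0.4258 g/m³.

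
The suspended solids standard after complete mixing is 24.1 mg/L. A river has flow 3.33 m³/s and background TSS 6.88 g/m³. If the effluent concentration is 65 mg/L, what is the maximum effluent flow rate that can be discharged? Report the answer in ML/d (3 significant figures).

121 ML/d

Mass balance at complete mixing: C_std·(Q_w + Q_r) = Q_w·C_e + Q_r·C_b.
Rearranging, Q_w = Q_r·(C_std − C_b)/(C_e − C_std) = 3.33·(24.1 − 6.88) / (65 − 24.1) = 1.402 m³/s.
= 121.1 ML/d.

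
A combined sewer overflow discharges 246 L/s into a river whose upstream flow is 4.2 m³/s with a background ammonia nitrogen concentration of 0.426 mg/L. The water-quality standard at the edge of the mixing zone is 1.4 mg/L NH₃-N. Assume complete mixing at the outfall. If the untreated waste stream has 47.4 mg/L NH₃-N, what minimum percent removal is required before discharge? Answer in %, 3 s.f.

62.0 %

246 L/s = 0.246 m³/s.
Mass balance: 1.4·4.446 = 0.246·Cₑ + 4.2·0.426.
Cₑ = (6.224 − 1.789) / 0.246 = 18.03 mg/L.
Required removal = 1 − 18.03/47.4 = 61.96 %.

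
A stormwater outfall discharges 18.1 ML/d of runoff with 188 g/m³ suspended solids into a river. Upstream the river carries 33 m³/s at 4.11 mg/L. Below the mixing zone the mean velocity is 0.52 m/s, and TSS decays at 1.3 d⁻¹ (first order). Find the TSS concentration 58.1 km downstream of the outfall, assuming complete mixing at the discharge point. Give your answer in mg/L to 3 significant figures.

0.981 mg/L

18.1 ML/d = 0.2095 m³/s.
After complete mixing, C₀ = (0.2095·188 + 33·4.11) / 33.21 = 5.27 mg/L.
Travel time t = 5.81e+04 m / 0.52 m/s = 1.117e+05 s = 1.293 d.
C = 5.27·exp(−1.3·1.293) = 5.27·0.1862 = 0.9811 mg/L.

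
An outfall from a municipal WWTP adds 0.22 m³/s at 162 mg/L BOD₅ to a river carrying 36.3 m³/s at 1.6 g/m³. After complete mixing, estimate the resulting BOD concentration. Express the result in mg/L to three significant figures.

2.57 mg/L

By mass balance at complete mixing, C = (0.22·162 + 36.3·1.6) / (0.22 + 36.3) = 93.72/36.52 = 2.566 mg/L.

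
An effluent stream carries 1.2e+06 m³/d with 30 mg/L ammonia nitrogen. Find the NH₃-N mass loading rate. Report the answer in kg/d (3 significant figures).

1.2e+06 m³/d = 13.89 m³/s.
Mass flux = Q·C = 13.89 m³/s × 30 g/m³ = 416.7 g/s.
= 416.7 g/s × 86.4 = 3.6e+04 kg/d.

36000 kg/d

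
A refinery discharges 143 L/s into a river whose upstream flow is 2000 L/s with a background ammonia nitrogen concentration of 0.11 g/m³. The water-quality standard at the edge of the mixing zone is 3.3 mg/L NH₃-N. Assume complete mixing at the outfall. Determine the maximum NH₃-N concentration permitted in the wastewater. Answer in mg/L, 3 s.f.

143 L/s = 0.143 m³/s.
2000 L/s = 2 m³/s.
Mass balance: 3.3·2.143 = 0.143·Cₑ + 2·0.11.
Cₑ = (7.072 − 0.22) / 0.143 = 47.92 mg/L.

47.9 mg/L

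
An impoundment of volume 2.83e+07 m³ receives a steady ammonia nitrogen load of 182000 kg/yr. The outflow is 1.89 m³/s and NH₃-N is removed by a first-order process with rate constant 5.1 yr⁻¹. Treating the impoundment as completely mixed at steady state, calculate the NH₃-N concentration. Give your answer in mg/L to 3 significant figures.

Outflow Q = 1.89 m³/s × 3.156e+07 s/yr = 5.964e+07 m³/yr.
Steady-state CSTR mass balance: W = Q·C + k·V·C, so C = W/(Q + kV).
Q + kV = 5.964e+07 + 5.1·2.83e+07 = 2.04e+08 m³/yr.
C = 182000/2.04e+08 = 0.0008923 kg/m³ = 0.8923 mg/L.

0.892 mg/L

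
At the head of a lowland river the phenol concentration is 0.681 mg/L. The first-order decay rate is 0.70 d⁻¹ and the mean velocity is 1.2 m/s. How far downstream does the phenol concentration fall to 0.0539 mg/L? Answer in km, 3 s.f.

From C = C₀·e^(−kt), t = ln(C₀/C)/k = ln(0.681/0.0539)/0.70 = 2.536/0.70 = 3.623 d.
Distance = v·t = 1.2 m/s × 3.131e+05 s = 3.757e+05 m = 375.7 km.

376 km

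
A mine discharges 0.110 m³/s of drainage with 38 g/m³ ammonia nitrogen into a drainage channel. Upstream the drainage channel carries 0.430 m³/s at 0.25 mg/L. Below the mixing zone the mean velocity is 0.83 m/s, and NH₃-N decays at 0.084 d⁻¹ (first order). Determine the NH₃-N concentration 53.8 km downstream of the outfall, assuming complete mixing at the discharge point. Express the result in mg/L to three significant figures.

7.45 mg/L

After complete mixing, C₀ = (0.11·38 + 0.43·0.25) / 0.54 = 7.94 mg/L.
Travel time t = 5.38e+04 m / 0.83 m/s = 6.482e+04 s = 0.7502 d.
C = 7.94·exp(−0.084·0.7502) = 7.94·0.9389 = 7.455 mg/L.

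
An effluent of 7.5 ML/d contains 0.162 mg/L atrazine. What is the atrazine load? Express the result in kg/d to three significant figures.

1.22 kg/d

7.5 ML/d = 0.08681 m³/s.
Mass flux = Q·C = 0.08681 m³/s × 0.162 g/m³ = 0.01406 g/s.
= 0.01406 g/s × 86.4 = 1.215 kg/d.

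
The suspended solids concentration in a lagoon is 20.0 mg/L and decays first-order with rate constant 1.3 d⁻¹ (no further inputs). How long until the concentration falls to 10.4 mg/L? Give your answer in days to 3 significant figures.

0.503 d

t = ln(C₀/C)/k = ln(20.0/10.4)/1.3 = 0.6539/1.3 = 0.503 d.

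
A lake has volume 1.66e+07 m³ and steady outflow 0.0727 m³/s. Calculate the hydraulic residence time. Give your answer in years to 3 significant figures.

7.24 yr

Q = 0.0727 m³/s × 3.156e+07 s/yr = 2.294e+06 m³/yr.
Hydraulic residence time τ = V/Q = 1.66e+07/2.294e+06 = 7.236 yr.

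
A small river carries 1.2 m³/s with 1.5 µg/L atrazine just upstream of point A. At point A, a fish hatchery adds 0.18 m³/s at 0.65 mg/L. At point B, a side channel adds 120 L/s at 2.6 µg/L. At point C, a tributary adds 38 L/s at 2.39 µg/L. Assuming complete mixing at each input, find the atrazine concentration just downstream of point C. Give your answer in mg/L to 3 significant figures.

0.0775 mg/L

1.5 µg/L = 0.0015 mg/L.
After input A: C = (1.2·0.0015 + 0.18·0.65) / 1.38 = 0.08609 mg/L.
120 L/s = 0.12 m³/s.
2.6 µg/L = 0.0026 mg/L.
After input B: C = (1.38·0.08609 + 0.12·0.0026) / 1.5 = 0.07941 mg/L.
38 L/s = 0.038 m³/s.
2.39 µg/L = 0.00239 mg/L.
After input C: C = (1.5·0.07941 + 0.038·0.00239) / 1.538 = 0.07751 mg/L.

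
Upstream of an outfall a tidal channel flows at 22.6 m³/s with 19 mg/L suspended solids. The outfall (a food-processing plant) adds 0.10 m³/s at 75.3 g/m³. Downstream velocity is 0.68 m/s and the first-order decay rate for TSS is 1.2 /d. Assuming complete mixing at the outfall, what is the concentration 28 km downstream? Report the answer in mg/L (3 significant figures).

After complete mixing, C₀ = (0.1·75.3 + 22.6·19) / 22.7 = 19.25 mg/L.
Travel time t = 2.8e+04 m / 0.68 m/s = 4.118e+04 s = 0.4766 d.
C = 19.25·exp(−1.2·0.4766) = 19.25·0.5645 = 10.86 mg/L.

10.9 mg/L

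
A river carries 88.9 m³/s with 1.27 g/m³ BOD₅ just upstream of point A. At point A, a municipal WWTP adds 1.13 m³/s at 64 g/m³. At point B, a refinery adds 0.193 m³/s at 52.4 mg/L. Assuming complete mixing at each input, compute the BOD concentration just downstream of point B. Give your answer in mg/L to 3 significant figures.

After input A: C = (88.9·1.27 + 1.13·64) / 90.03 = 2.057 mg/L.
After input B: C = (90.03·2.057 + 0.193·52.4) / 90.22 = 2.165 mg/L.

2.17 mg/L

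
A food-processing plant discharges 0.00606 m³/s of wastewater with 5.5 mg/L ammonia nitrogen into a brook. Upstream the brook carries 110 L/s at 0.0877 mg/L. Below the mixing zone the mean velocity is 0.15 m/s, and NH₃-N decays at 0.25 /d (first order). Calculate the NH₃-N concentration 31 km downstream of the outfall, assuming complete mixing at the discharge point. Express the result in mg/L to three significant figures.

110 L/s = 0.11 m³/s.
After complete mixing, C₀ = (0.00606·5.5 + 0.11·0.0877) / 0.1161 = 0.3703 mg/L.
Travel time t = 3.1e+04 m / 0.15 m/s = 2.067e+05 s = 2.392 d.
C = 0.3703·exp(−0.25·2.392) = 0.3703·0.5499 = 0.2036 mg/L.

0.204 mg/L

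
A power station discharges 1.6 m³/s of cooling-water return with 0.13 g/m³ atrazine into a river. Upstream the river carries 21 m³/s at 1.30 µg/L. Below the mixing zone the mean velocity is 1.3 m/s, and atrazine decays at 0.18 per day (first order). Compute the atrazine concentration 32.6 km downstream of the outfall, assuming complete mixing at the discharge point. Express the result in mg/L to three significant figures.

0.00988 mg/L

1.30 µg/L = 0.0013 mg/L.
After complete mixing, C₀ = (1.6·0.13 + 21·0.0013) / 22.6 = 0.01041 mg/L.
Travel time t = 3.26e+04 m / 1.3 m/s = 2.508e+04 s = 0.2902 d.
C = 0.01041·exp(−0.18·0.2902) = 0.01041·0.9491 = 0.009882 mg/L.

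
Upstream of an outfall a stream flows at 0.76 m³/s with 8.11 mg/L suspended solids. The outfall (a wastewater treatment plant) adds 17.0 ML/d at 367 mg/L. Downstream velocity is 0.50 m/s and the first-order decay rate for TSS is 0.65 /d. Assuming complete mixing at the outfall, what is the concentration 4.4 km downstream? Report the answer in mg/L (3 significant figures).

76.7 mg/L

17.0 ML/d = 0.1968 m³/s.
After complete mixing, C₀ = (0.1968·367 + 0.76·8.11) / 0.9568 = 81.92 mg/L.
Travel time t = 4400 m / 0.50 m/s = 8800 s = 0.1019 d.
C = 81.92·exp(−0.65·0.1019) = 81.92·0.9359 = 76.67 mg/L.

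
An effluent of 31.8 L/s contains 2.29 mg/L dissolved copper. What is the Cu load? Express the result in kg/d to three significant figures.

6.29 kg/d

31.8 L/s = 0.0318 m³/s.
Mass flux = Q·C = 0.0318 m³/s × 2.29 g/m³ = 0.07282 g/s.
= 0.07282 g/s × 86.4 = 6.292 kg/d.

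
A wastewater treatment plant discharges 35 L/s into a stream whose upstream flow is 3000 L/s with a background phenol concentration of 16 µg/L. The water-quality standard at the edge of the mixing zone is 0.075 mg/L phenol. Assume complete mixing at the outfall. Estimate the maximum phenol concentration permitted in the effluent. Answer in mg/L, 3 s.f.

5.13 mg/L

35 L/s = 0.035 m³/s.
3000 L/s = 3 m³/s.
16 µg/L = 0.016 mg/L.
Mass balance: 0.075·3.035 = 0.035·Cₑ + 3·0.016.
Cₑ = (0.2276 − 0.048) / 0.035 = 5.132 mg/L.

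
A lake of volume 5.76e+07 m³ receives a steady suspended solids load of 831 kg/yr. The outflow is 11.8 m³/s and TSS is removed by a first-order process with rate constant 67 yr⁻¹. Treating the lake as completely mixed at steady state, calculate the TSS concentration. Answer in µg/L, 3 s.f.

Outflow Q = 11.8 m³/s × 3.156e+07 s/yr = 3.724e+08 m³/yr.
Steady-state CSTR mass balance: W = Q·C + k·V·C, so C = W/(Q + kV).
Q + kV = 3.724e+08 + 67·5.76e+07 = 4.232e+09 m³/yr.
C = 831/4.232e+09 = 1.964e-07 kg/m³ = 0.0001964 mg/L = 0.1964 µg/L.

0.196 µg/L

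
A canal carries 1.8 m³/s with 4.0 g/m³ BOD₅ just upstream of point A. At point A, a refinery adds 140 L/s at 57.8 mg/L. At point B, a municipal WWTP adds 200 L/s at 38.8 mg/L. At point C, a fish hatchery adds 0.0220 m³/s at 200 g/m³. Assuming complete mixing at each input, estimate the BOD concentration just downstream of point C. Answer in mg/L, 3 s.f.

12.7 mg/L

140 L/s = 0.14 m³/s.
After input A: C = (1.8·4 + 0.14·57.8) / 1.94 = 7.882 mg/L.
200 L/s = 0.2 m³/s.
After input B: C = (1.94·7.882 + 0.2·38.8) / 2.14 = 10.77 mg/L.
After input C: C = (2.14·10.77 + 0.022·200) / 2.162 = 12.7 mg/L.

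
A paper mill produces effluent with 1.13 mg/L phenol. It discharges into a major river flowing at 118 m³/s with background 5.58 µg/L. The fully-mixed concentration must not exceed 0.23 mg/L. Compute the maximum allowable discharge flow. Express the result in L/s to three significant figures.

29400 L/s

5.58 µg/L = 0.00558 mg/L.
Mass balance at complete mixing: C_std·(Q_w + Q_r) = Q_w·C_e + Q_r·C_b.
Rearranging, Q_w = Q_r·(C_std − C_b)/(C_e − C_std) = 118·(0.23 − 0.00558) / (1.13 − 0.23) = 29.42 m³/s.
= 2.942e+04 L/s.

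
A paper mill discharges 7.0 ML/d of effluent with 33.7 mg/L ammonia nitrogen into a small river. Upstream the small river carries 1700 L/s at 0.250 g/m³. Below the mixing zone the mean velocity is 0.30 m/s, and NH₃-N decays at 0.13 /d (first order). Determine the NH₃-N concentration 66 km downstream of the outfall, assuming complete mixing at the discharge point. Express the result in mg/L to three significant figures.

7.0 ML/d = 0.08102 m³/s.
1700 L/s = 1.7 m³/s.
After complete mixing, C₀ = (0.08102·33.7 + 1.7·0.25) / 1.781 = 1.772 mg/L.
Travel time t = 6.6e+04 m / 0.30 m/s = 2.2e+05 s = 2.546 d.
C = 1.772·exp(−0.13·2.546) = 1.772·0.7182 = 1.272 mg/L.

1.27 mg/L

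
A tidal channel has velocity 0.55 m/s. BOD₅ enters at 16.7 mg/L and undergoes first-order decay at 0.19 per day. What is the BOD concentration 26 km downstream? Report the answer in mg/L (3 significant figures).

Travel time t = 26 km / 0.55 m/s = 2.6e+04/0.55 = 4.727e+04 s = 0.5471 d.
First-order decay: C = 16.7·exp(−0.19·0.5471) = 16.7·0.9013 = 15.05 mg/L.

15.1 mg/L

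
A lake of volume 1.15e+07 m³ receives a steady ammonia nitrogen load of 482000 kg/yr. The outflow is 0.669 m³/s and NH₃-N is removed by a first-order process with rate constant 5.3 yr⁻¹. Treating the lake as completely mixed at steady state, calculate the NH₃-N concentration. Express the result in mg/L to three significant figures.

Outflow Q = 0.669 m³/s × 3.156e+07 s/yr = 2.111e+07 m³/yr.
Steady-state CSTR mass balance: W = Q·C + k·V·C, so C = W/(Q + kV).
Q + kV = 2.111e+07 + 5.3·1.15e+07 = 8.206e+07 m³/yr.
C = 482000/8.206e+07 = 0.005874 kg/m³ = 5.874 mg/L.

5.87 mg/L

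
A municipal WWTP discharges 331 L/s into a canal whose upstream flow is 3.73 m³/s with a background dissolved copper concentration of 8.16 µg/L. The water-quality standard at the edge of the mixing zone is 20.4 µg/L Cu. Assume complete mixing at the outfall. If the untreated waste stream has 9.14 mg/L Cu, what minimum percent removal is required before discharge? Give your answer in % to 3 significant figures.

331 L/s = 0.331 m³/s.
8.16 µg/L = 0.00816 mg/L.
20.4 µg/L = 0.0204 mg/L.
Mass balance: 0.0204·4.061 = 0.331·Cₑ + 3.73·0.00816.
Cₑ = (0.08284 − 0.03044) / 0.331 = 0.1583 mg/L.
Required removal = 1 − 0.1583/9.14 = 98.27 %.

98.3 %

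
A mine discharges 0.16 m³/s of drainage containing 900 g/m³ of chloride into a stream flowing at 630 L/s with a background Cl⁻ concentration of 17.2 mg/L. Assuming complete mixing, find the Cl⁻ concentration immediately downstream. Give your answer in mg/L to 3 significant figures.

196 mg/L

630 L/s = 0.63 m³/s.
Flow-weighted mixing gives C = (0.16·900 + 0.63·17.2) / (0.16 + 0.63) = 154.8/0.79 = 196 mg/L.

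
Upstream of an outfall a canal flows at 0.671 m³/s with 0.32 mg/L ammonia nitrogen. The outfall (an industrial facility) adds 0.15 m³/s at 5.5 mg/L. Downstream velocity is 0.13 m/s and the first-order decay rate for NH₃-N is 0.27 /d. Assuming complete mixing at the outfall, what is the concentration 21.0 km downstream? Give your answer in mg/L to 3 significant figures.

0.764 mg/L

After complete mixing, C₀ = (0.15·5.5 + 0.671·0.32) / 0.821 = 1.266 mg/L.
Travel time t = 2.1e+04 m / 0.13 m/s = 1.615e+05 s = 1.87 d.
C = 1.266·exp(−0.27·1.87) = 1.266·0.6036 = 0.7644 mg/L.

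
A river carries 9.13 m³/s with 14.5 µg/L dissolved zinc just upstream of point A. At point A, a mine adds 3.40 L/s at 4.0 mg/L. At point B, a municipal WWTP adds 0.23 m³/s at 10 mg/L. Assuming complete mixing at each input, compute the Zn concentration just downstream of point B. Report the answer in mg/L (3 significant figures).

0.261 mg/L

14.5 µg/L = 0.0145 mg/L.
3.40 L/s = 0.0034 m³/s.
After input A: C = (9.13·0.0145 + 0.0034·4) / 9.133 = 0.01598 mg/L.
After input B: C = (9.133·0.01598 + 0.23·10) / 9.363 = 0.2612 mg/L.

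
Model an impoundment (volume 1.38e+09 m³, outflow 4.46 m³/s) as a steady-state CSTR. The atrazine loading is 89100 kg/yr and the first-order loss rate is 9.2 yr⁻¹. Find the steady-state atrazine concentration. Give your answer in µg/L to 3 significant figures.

6.94 µg/L

Outflow Q = 4.46 m³/s × 3.156e+07 s/yr = 1.407e+08 m³/yr.
Steady-state CSTR mass balance: W = Q·C + k·V·C, so C = W/(Q + kV).
Q + kV = 1.407e+08 + 9.2·1.38e+09 = 1.284e+10 m³/yr.
C = 89100/1.284e+10 = 6.941e-06 kg/m³ = 0.006941 mg/L = 6.941 µg/L.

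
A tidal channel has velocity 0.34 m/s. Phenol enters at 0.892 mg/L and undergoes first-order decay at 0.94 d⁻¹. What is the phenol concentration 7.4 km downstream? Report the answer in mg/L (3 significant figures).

Travel time t = 7.4 km / 0.34 m/s = 7400/0.34 = 2.176e+04 s = 0.2519 d.
First-order decay: C = 0.892·exp(−0.94·0.2519) = 0.892·0.7892 = 0.7039 mg/L.

0.704 mg/L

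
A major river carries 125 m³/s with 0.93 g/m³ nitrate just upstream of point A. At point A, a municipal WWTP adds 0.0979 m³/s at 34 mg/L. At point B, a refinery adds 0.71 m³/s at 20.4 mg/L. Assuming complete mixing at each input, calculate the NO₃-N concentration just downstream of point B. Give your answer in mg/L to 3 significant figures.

After input A: C = (125·0.93 + 0.0979·34) / 125.1 = 0.9559 mg/L.
After input B: C = (125.1·0.9559 + 0.71·20.4) / 125.8 = 1.066 mg/L.

1.07 mg/L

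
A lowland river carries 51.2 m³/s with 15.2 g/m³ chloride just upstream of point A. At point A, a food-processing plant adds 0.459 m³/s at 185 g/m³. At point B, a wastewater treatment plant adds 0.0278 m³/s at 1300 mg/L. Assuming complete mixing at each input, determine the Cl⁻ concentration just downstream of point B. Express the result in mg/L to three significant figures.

17.4 mg/L

After input A: C = (51.2·15.2 + 0.459·185) / 51.66 = 16.71 mg/L.
After input B: C = (51.66·16.71 + 0.0278·1300) / 51.69 = 17.4 mg/L.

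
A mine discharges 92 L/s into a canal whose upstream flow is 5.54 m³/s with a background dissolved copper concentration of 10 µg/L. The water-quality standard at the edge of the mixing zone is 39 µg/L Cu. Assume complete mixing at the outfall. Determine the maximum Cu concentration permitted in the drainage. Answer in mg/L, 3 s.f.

1.79 mg/L

92 L/s = 0.092 m³/s.
10 µg/L = 0.01 mg/L.
39 µg/L = 0.039 mg/L.
Mass balance: 0.039·5.632 = 0.092·Cₑ + 5.54·0.01.
Cₑ = (0.2196 − 0.0554) / 0.092 = 1.785 mg/L.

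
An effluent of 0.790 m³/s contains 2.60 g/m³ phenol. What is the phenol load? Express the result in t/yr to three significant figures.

64.8 t/yr

Mass flux = Q·C = 0.79 m³/s × 2.6 g/m³ = 2.054 g/s.
= 2.054 g/s × 31.56 = 64.82 t/yr.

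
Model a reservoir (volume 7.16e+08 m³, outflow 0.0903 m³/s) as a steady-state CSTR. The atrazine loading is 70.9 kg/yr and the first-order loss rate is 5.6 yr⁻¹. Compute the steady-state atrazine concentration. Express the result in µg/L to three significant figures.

Outflow Q = 0.0903 m³/s × 3.156e+07 s/yr = 2.85e+06 m³/yr.
Steady-state CSTR mass balance: W = Q·C + k·V·C, so C = W/(Q + kV).
Q + kV = 2.85e+06 + 5.6·7.16e+08 = 4.012e+09 m³/yr.
C = 70.9/4.012e+09 = 1.767e-08 kg/m³ = 1.767e-05 mg/L = 0.01767 µg/L.

0.0177 µg/L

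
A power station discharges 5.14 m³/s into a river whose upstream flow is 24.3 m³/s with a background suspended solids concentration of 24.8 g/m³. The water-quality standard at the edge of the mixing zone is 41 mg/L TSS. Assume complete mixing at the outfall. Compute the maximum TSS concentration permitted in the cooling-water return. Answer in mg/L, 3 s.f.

118 mg/L

Mass balance: 41·29.44 = 5.14·Cₑ + 24.3·24.8.
Cₑ = (1207 − 602.6) / 5.14 = 117.6 mg/L.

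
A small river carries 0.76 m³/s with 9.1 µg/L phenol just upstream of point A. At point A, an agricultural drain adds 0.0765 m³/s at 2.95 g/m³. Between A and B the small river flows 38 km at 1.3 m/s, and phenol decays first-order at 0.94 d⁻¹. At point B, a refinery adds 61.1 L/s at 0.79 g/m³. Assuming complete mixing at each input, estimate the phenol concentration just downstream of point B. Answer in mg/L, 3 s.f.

0.242 mg/L

9.1 µg/L = 0.0091 mg/L.
After input A: C = (0.76·0.0091 + 0.0765·2.95) / 0.8365 = 0.2781 mg/L.
Over the 38 km reach to input B (t = 2.923e+04 s = 0.3383 d), decay gives C = 0.2781·exp(−0.94·0.3383) = 0.2023 mg/L.
61.1 L/s = 0.0611 m³/s.
After input B: C = (0.8365·0.2023 + 0.0611·0.79) / 0.8976 = 0.2423 mg/L.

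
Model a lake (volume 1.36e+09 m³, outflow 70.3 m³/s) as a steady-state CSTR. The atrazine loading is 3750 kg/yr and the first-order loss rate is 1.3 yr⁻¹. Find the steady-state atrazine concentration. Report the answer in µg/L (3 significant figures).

0.941 µg/L

Outflow Q = 70.3 m³/s × 3.156e+07 s/yr = 2.218e+09 m³/yr.
Steady-state CSTR mass balance: W = Q·C + k·V·C, so C = W/(Q + kV).
Q + kV = 2.218e+09 + 1.3·1.36e+09 = 3.986e+09 m³/yr.
C = 3750/3.986e+09 = 9.407e-07 kg/m³ = 0.0009407 mg/L = 0.9407 µg/L.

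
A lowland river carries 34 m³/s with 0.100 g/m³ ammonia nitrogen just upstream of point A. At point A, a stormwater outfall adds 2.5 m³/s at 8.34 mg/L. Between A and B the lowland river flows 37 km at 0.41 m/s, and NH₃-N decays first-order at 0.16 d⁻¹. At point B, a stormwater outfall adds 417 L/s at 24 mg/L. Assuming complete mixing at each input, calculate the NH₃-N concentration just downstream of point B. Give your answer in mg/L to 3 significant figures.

0.827 mg/L

After input A: C = (34·0.1 + 2.5·8.34) / 36.5 = 0.6644 mg/L.
Over the 37 km reach to input B (t = 9.024e+04 s = 1.044 d), decay gives C = 0.6644·exp(−0.16·1.044) = 0.5621 mg/L.
417 L/s = 0.417 m³/s.
After input B: C = (36.5·0.5621 + 0.417·24) / 36.92 = 0.8269 mg/L.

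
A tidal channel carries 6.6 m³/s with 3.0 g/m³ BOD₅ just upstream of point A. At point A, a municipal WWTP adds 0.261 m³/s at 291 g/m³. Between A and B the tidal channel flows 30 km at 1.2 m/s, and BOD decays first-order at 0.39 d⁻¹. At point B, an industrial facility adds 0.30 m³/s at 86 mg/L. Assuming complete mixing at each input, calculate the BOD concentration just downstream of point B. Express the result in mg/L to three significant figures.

After input A: C = (6.6·3 + 0.261·291) / 6.861 = 13.96 mg/L.
Over the 30 km reach to input B (t = 2.5e+04 s = 0.2894 d), decay gives C = 13.96·exp(−0.39·0.2894) = 12.47 mg/L.
After input B: C = (6.861·12.47 + 0.3·86) / 7.161 = 15.55 mg/L.

15.5 mg/L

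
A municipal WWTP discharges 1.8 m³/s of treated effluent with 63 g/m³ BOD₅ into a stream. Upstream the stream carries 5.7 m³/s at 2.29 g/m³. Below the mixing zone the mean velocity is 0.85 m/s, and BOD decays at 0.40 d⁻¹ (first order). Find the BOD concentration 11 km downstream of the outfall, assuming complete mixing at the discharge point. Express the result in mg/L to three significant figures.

15.9 mg/L

After complete mixing, C₀ = (1.8·63 + 5.7·2.29) / 7.5 = 16.86 mg/L.
Travel time t = 1.1e+04 m / 0.85 m/s = 1.294e+04 s = 0.1498 d.
C = 16.86·exp(−0.40·0.1498) = 16.86·0.9418 = 15.88 mg/L.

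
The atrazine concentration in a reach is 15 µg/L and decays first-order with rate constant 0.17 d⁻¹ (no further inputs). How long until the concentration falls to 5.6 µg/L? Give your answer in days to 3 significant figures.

t = ln(C₀/C)/k = ln(15/5.6)/0.17 = 0.9853/0.17 = 5.796 d.

5.80 d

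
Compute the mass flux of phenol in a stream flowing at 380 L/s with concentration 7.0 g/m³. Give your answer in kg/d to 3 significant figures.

380 L/s = 0.38 m³/s.
Mass flux = Q·C = 0.38 m³/s × 7 g/m³ = 2.66 g/s.
= 2.66 g/s × 86.4 = 229.8 kg/d.

230 kg/d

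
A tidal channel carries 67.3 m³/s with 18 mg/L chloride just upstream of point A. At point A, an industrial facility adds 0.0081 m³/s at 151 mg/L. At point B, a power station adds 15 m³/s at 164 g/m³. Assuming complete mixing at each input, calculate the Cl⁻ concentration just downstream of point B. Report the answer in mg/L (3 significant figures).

44.6 mg/L

After input A: C = (67.3·18 + 0.0081·151) / 67.31 = 18.02 mg/L.
After input B: C = (67.31·18.02 + 15·164) / 82.31 = 44.62 mg/L.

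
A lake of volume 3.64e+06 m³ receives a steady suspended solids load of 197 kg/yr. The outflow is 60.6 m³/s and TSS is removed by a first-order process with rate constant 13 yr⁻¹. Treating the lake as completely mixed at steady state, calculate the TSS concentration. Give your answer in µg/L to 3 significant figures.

0.101 µg/L

Outflow Q = 60.6 m³/s × 3.156e+07 s/yr = 1.912e+09 m³/yr.
Steady-state CSTR mass balance: W = Q·C + k·V·C, so C = W/(Q + kV).
Q + kV = 1.912e+09 + 13·3.64e+06 = 1.96e+09 m³/yr.
C = 197/1.96e+09 = 1.005e-07 kg/m³ = 0.0001005 mg/L = 0.1005 µg/L.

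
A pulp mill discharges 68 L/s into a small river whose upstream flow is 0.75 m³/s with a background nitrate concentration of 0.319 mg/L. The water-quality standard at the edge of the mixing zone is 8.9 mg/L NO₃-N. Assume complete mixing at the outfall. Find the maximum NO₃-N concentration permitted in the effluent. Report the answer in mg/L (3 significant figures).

68 L/s = 0.068 m³/s.
Mass balance: 8.9·0.818 = 0.068·Cₑ + 0.75·0.319.
Cₑ = (7.28 − 0.2393) / 0.068 = 103.5 mg/L.

104 mg/L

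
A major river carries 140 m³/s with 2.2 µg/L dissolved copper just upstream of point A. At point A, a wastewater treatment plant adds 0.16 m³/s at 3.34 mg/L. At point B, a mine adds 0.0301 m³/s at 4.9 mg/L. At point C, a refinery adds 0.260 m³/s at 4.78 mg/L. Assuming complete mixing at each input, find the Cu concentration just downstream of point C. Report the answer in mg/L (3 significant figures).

0.0159 mg/L

2.2 µg/L = 0.0022 mg/L.
After input A: C = (140·0.0022 + 0.16·3.34) / 140.2 = 0.00601 mg/L.
After input B: C = (140.2·0.00601 + 0.0301·4.9) / 140.2 = 0.007061 mg/L.
After input C: C = (140.2·0.007061 + 0.26·4.78) / 140.5 = 0.0159 mg/L.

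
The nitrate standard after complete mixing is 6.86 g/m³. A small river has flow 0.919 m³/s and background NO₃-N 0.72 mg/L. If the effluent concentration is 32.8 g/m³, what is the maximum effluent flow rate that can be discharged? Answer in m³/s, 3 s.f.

0.218 m³/s

Mass balance at complete mixing: C_std·(Q_w + Q_r) = Q_w·C_e + Q_r·C_b.
Rearranging, Q_w = Q_r·(C_std − C_b)/(C_e − C_std) = 0.919·(6.86 − 0.72) / (32.8 − 6.86) = 0.2175 m³/s.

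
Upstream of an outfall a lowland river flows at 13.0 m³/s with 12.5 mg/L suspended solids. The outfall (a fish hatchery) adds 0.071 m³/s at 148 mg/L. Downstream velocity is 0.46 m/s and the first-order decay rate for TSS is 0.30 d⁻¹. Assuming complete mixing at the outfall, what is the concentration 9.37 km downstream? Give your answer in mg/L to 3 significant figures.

12.3 mg/L

After complete mixing, C₀ = (0.071·148 + 13·12.5) / 13.07 = 13.24 mg/L.
Travel time t = 9370 m / 0.46 m/s = 2.037e+04 s = 0.2358 d.
C = 13.24·exp(−0.30·0.2358) = 13.24·0.9317 = 12.33 mg/L.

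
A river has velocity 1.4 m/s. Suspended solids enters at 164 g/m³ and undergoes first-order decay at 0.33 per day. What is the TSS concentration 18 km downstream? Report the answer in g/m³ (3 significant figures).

Travel time t = 18 km / 1.4 m/s = 1.8e+04/1.4 = 1.286e+04 s = 0.1488 d.
First-order decay: C = 164·exp(−0.33·0.1488) = 164·0.9521 = 156.1 g/m³.

156 g/m³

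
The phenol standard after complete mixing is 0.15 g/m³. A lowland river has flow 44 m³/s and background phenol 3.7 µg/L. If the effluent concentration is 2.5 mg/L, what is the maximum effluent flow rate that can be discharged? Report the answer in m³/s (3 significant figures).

2.74 m³/s

3.7 µg/L = 0.0037 mg/L.
Mass balance at complete mixing: C_std·(Q_w + Q_r) = Q_w·C_e + Q_r·C_b.
Rearranging, Q_w = Q_r·(C_std − C_b)/(C_e − C_std) = 44·(0.15 − 0.0037) / (2.5 − 0.15) = 2.739 m³/s.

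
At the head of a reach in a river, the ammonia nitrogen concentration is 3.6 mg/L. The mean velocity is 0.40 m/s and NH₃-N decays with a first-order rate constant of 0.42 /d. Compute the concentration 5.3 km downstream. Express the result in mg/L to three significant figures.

3.38 mg/L

Travel time t = 5.3 km / 0.40 m/s = 5300/0.40 = 1.325e+04 s = 0.1534 d.
First-order decay: C = 3.6·exp(−0.42·0.1534) = 3.6·0.9376 = 3.375 mg/L.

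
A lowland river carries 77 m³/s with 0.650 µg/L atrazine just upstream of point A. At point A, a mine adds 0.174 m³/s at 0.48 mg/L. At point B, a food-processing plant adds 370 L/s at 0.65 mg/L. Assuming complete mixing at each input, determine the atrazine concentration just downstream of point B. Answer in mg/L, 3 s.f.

0.650 µg/L = 0.00065 mg/L.
After input A: C = (77·0.00065 + 0.174·0.48) / 77.17 = 0.001731 mg/L.
370 L/s = 0.37 m³/s.
After input B: C = (77.17·0.001731 + 0.37·0.65) / 77.54 = 0.004824 mg/L.

0.00482 mg/L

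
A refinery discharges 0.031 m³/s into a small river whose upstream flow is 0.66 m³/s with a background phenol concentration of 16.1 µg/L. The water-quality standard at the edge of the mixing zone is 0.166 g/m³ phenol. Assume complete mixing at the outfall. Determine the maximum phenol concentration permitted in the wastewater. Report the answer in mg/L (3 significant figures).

3.36 mg/L

16.1 µg/L = 0.0161 mg/L.
Mass balance: 0.166·0.691 = 0.031·Cₑ + 0.66·0.0161.
Cₑ = (0.1147 − 0.01063) / 0.031 = 3.357 mg/L.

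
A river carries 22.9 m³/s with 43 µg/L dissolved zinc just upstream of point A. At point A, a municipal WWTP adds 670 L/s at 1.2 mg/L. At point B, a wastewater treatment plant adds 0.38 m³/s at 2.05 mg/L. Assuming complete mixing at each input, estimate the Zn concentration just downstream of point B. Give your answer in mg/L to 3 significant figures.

43 µg/L = 0.043 mg/L.
670 L/s = 0.67 m³/s.
After input A: C = (22.9·0.043 + 0.67·1.2) / 23.57 = 0.07589 mg/L.
After input B: C = (23.57·0.07589 + 0.38·2.05) / 23.95 = 0.1072 mg/L.

0.107 mg/L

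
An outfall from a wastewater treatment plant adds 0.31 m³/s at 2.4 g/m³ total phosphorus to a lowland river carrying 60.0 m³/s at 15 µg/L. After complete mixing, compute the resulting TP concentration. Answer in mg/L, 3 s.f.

15 µg/L = 0.015 mg/L.
By mass balance at complete mixing, C = (0.31·2.4 + 60·0.015) / (0.31 + 60) = 1.644/60.31 = 0.02726 mg/L.

0.0273 mg/L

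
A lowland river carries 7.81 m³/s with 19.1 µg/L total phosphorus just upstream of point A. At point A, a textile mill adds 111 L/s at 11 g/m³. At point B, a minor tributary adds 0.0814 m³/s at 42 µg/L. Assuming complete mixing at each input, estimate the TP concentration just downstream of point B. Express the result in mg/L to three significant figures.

19.1 µg/L = 0.0191 mg/L.
111 L/s = 0.111 m³/s.
After input A: C = (7.81·0.0191 + 0.111·11) / 7.921 = 0.173 mg/L.
42 µg/L = 0.042 mg/L.
After input B: C = (7.921·0.173 + 0.0814·0.042) / 8.002 = 0.1716 mg/L.

0.172 mg/L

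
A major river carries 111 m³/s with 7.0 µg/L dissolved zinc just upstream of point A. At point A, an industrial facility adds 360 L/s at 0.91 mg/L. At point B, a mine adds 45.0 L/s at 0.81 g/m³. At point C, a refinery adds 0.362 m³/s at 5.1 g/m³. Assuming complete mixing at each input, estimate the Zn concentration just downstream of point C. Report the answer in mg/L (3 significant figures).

0.0267 mg/L

7.0 µg/L = 0.007 mg/L.
360 L/s = 0.36 m³/s.
After input A: C = (111·0.007 + 0.36·0.91) / 111.4 = 0.009919 mg/L.
45.0 L/s = 0.045 m³/s.
After input B: C = (111.4·0.009919 + 0.045·0.81) / 111.4 = 0.01024 mg/L.
After input C: C = (111.4·0.01024 + 0.362·5.1) / 111.8 = 0.02673 mg/L.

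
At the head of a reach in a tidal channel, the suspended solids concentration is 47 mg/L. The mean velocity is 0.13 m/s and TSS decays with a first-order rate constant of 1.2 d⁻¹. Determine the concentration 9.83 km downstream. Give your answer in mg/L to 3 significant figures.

16.4 mg/L

Travel time t = 9.83 km / 0.13 m/s = 9830/0.13 = 7.562e+04 s = 0.8752 d.
First-order decay: C = 47·exp(−1.2·0.8752) = 47·0.3499 = 16.44 mg/L.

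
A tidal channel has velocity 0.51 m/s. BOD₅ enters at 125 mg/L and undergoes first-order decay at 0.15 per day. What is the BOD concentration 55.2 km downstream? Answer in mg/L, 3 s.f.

104 mg/L

Travel time t = 55.2 km / 0.51 m/s = 5.52e+04/0.51 = 1.082e+05 s = 1.253 d.
First-order decay: C = 125·exp(−0.15·1.253) = 125·0.8287 = 103.6 mg/L.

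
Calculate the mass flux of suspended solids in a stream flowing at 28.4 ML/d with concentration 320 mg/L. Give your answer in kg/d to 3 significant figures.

28.4 ML/d = 0.3287 m³/s.
Mass flux = Q·C = 0.3287 m³/s × 320 g/m³ = 105.2 g/s.
= 105.2 g/s × 86.4 = 9088 kg/d.

9090 kg/d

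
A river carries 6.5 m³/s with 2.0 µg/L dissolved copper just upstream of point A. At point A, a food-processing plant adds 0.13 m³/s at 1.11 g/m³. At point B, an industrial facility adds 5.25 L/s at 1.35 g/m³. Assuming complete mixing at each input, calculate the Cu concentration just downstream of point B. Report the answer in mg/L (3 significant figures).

0.0248 mg/L

2.0 µg/L = 0.002 mg/L.
After input A: C = (6.5·0.002 + 0.13·1.11) / 6.63 = 0.02373 mg/L.
5.25 L/s = 0.00525 m³/s.
After input B: C = (6.63·0.02373 + 0.00525·1.35) / 6.635 = 0.02477 mg/L.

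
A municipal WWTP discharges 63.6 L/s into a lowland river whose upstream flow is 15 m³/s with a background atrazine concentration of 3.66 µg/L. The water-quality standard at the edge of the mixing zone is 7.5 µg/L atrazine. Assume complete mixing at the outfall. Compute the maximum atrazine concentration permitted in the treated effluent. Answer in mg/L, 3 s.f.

63.6 L/s = 0.0636 m³/s.
3.66 µg/L = 0.00366 mg/L.
7.5 µg/L = 0.0075 mg/L.
Mass balance: 0.0075·15.06 = 0.0636·Cₑ + 15·0.00366.
Cₑ = (0.113 − 0.0549) / 0.0636 = 0.9132 mg/L.

0.913 mg/L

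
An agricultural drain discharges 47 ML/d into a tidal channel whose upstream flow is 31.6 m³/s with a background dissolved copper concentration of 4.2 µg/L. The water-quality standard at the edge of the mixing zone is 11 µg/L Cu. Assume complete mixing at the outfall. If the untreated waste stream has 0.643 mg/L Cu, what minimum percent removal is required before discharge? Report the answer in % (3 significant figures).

47 ML/d = 0.544 m³/s.
4.2 µg/L = 0.0042 mg/L.
11 µg/L = 0.011 mg/L.
Mass balance: 0.011·32.14 = 0.544·Cₑ + 31.6·0.0042.
Cₑ = (0.3536 − 0.1327) / 0.544 = 0.406 mg/L.
Required removal = 1 − 0.406/0.643 = 36.86 %.

36.9 %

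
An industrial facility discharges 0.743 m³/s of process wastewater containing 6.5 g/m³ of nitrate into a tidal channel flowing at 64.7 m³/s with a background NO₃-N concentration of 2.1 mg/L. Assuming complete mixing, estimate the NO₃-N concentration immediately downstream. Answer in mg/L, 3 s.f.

2.15 mg/L

Conservation of mass across the mixing zone: C = (0.743·6.5 + 64.7·2.1) / (0.743 + 64.7) = 140.7/65.44 = 2.15 mg/L.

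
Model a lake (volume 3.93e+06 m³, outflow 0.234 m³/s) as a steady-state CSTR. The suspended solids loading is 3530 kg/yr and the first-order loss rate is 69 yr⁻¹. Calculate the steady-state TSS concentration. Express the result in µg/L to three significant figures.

Outflow Q = 0.234 m³/s × 3.156e+07 s/yr = 7.384e+06 m³/yr.
Steady-state CSTR mass balance: W = Q·C + k·V·C, so C = W/(Q + kV).
Q + kV = 7.384e+06 + 69·3.93e+06 = 2.786e+08 m³/yr.
C = 3530/2.786e+08 = 1.267e-05 kg/m³ = 0.01267 mg/L = 12.67 µg/L.

12.7 µg/L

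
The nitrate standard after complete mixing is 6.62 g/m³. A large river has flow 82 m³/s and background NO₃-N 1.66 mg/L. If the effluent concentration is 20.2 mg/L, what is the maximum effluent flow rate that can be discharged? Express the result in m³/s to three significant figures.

29.9 m³/s

Mass balance at complete mixing: C_std·(Q_w + Q_r) = Q_w·C_e + Q_r·C_b.
Rearranging, Q_w = Q_r·(C_std − C_b)/(C_e − C_std) = 82·(6.62 − 1.66) / (20.2 − 6.62) = 29.95 m³/s.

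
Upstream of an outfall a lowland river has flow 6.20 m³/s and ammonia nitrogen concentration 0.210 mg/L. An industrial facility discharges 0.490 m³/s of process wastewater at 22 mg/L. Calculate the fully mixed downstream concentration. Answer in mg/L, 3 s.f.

1.81 mg/L

Conservation of mass across the mixing zone: C = (0.49·22 + 6.2·0.21) / (0.49 + 6.2) = 12.08/6.69 = 1.806 mg/L.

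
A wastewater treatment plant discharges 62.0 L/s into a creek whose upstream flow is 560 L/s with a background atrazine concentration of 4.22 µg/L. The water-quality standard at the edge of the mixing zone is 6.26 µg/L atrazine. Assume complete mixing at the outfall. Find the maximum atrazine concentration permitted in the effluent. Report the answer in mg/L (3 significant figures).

0.0247 mg/L

62.0 L/s = 0.062 m³/s.
560 L/s = 0.56 m³/s.
4.22 µg/L = 0.00422 mg/L.
6.26 µg/L = 0.00626 mg/L.
Mass balance: 0.00626·0.622 = 0.062·Cₑ + 0.56·0.00422.
Cₑ = (0.003894 − 0.002363) / 0.062 = 0.02469 mg/L.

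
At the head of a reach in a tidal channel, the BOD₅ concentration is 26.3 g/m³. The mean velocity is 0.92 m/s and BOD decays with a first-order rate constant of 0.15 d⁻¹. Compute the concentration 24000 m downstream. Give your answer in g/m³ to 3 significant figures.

25.1 g/m³

Travel time t = 24000 m / 0.92 m/s = 2.4e+04/0.92 = 2.609e+04 s = 0.3019 d.
First-order decay: C = 26.3·exp(−0.15·0.3019) = 26.3·0.9557 = 25.14 g/m³.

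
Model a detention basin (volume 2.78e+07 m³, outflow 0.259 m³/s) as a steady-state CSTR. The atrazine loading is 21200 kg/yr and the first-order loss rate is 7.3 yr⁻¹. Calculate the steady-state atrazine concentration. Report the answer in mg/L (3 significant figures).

Outflow Q = 0.259 m³/s × 3.156e+07 s/yr = 8.173e+06 m³/yr.
Steady-state CSTR mass balance: W = Q·C + k·V·C, so C = W/(Q + kV).
Q + kV = 8.173e+06 + 7.3·2.78e+07 = 2.111e+08 m³/yr.
C = 21200/2.111e+08 = 0.0001004 kg/m³ = 0.1004 mg/L.

0.100 mg/L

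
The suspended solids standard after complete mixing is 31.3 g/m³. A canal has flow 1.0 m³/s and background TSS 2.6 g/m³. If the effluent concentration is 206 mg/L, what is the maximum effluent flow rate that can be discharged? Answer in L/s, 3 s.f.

164 L/s

Mass balance at complete mixing: C_std·(Q_w + Q_r) = Q_w·C_e + Q_r·C_b.
Rearranging, Q_w = Q_r·(C_std − C_b)/(C_e − C_std) = 1.0·(31.3 − 2.6) / (206 − 31.3) = 0.1643 m³/s.
= 164.3 L/s.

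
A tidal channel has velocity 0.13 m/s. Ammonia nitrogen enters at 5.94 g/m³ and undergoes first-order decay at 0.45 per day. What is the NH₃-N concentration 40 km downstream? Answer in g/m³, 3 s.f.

1.20 g/m³

Travel time t = 40 km / 0.13 m/s = 4e+04/0.13 = 3.077e+05 s = 3.561 d.
First-order decay: C = 5.94·exp(−0.45·3.561) = 5.94·0.2014 = 1.196 g/m³.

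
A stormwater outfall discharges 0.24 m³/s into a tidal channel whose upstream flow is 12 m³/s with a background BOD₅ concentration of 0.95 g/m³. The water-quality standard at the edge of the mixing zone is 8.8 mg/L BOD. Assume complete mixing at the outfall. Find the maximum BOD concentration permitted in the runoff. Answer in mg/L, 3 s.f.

401 mg/L

Mass balance: 8.8·12.24 = 0.24·Cₑ + 12·0.95.
Cₑ = (107.7 − 11.4) / 0.24 = 401.3 mg/L.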